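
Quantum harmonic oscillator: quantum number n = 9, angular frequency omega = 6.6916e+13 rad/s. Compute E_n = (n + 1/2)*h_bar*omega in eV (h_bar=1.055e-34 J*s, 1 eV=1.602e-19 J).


E = (n + 1/2) * h_bar * omega
= (9 + 0.5) * 1.055e-34 * 6.6916e+13
= 9.5 * 7.0596e-21
= 6.7067e-20 J
= 0.4186 eV

0.4186


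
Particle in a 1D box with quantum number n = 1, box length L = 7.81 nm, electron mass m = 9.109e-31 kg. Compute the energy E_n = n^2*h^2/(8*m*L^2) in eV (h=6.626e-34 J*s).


E = n^2 * h^2 / (8 * m * L^2)
= 1^2 * (6.626e-34)^2 / (8 * 9.109e-31 * (7.81e-9)^2)
= 1 * 4.3904e-67 / (8 * 9.109e-31 * 6.0996e-17)
= 9.8773e-22 J
= 0.0062 eV

0.0062


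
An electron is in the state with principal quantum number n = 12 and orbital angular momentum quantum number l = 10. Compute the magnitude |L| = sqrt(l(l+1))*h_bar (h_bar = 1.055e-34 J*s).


L = sqrt(l*(l+1)) * h_bar
= sqrt(10 * 11) * 1.055e-34
= sqrt(110) * 1.055e-34
= 10.4881 * 1.055e-34
= 1.1065e-33 J*s

1.1065e-33


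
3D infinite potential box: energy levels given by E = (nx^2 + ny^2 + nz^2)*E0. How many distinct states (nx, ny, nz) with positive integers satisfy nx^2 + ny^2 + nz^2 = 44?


Enumerate all (nx, ny, nz) with nx^2 + ny^2 + nz^2 = 44:
(2,2,6)
(2,6,2)
(6,2,2)
Total degeneracy = 3

3


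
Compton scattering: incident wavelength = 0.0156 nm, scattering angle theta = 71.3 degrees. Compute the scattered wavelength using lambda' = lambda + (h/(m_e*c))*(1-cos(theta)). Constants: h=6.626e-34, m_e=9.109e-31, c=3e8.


Compton wavelength: h/(m_e*c) = 2.4247e-12 m
d_lambda = 2.4247e-12 * (1 - cos(71.3 deg))
= 2.4247e-12 * 0.679387
= 1.6473e-12 m = 0.001647 nm
lambda' = 0.0156 + 0.001647
= 0.017247 nm

0.017247


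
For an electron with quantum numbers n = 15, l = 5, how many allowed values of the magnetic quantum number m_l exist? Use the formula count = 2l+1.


m_l ranges from -l to +l in integer steps
So m_l goes from -5 to +5
Count = 2l + 1 = 2*5 + 1
= 11

11


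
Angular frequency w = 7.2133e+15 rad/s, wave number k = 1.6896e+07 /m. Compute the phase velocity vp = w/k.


vp = w / k
= 7.2133e+15 / 1.6896e+07
= 4.2692e+08 m/s

4.2692e+08


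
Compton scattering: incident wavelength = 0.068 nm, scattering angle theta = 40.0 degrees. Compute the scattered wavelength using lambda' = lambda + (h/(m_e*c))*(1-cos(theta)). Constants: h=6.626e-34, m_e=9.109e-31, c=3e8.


Compton wavelength: h/(m_e*c) = 2.4247e-12 m
d_lambda = 2.4247e-12 * (1 - cos(40.0 deg))
= 2.4247e-12 * 0.233956
= 5.6727e-13 m = 0.000567 nm
lambda' = 0.068 + 0.000567
= 0.068567 nm

0.068567


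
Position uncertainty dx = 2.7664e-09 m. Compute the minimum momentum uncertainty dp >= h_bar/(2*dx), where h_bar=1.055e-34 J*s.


dp = h_bar / (2 * dx)
= 1.055e-34 / (2 * 2.7664e-09)
= 1.055e-34 / 5.5328e-09
= 1.9068e-26 kg*m/s

1.9068e-26


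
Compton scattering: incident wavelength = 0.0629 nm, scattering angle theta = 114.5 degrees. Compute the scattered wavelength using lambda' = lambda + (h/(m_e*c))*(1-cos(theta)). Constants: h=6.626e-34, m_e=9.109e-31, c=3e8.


Compton wavelength: h/(m_e*c) = 2.4247e-12 m
d_lambda = 2.4247e-12 * (1 - cos(114.5 deg))
= 2.4247e-12 * 1.414693
= 3.4302e-12 m = 0.00343 nm
lambda' = 0.0629 + 0.00343
= 0.06633 nm

0.06633


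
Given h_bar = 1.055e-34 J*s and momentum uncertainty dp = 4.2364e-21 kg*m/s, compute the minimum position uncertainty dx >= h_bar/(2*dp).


dx = h_bar / (2 * dp)
= 1.055e-34 / (2 * 4.2364e-21)
= 1.055e-34 / 8.4728e-21
= 1.2452e-14 m

1.2452e-14


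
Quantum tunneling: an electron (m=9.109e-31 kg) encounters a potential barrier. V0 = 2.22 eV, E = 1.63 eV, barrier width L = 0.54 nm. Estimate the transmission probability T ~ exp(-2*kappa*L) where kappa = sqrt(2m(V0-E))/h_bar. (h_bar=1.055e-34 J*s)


V0 - E = 0.59 eV = 9.4518e-20 J
kappa = sqrt(2 * m * (V0-E)) / h_bar
= sqrt(2 * 9.109e-31 * 9.4518e-20) / 1.055e-34
= 3.9333e+09 /m
2*kappa*L = 2 * 3.9333e+09 * 0.54e-9
= 4.2479
T = exp(-4.2479) = 1.429357e-02

1.429357e-02


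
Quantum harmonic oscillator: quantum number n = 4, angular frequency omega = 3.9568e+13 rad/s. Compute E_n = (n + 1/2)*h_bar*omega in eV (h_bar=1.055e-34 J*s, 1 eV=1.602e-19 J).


E = (n + 1/2) * h_bar * omega
= (4 + 0.5) * 1.055e-34 * 3.9568e+13
= 4.5 * 4.1744e-21
= 1.8785e-20 J
= 0.1173 eV

0.1173


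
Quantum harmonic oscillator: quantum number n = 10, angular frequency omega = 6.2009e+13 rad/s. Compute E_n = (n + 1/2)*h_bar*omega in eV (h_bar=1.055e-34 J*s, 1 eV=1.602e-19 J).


E = (n + 1/2) * h_bar * omega
= (10 + 0.5) * 1.055e-34 * 6.2009e+13
= 10.5 * 6.5419e-21
= 6.8690e-20 J
= 0.4288 eV

0.4288


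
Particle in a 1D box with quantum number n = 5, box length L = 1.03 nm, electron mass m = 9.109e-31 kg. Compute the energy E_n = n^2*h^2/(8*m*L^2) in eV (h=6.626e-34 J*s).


E = n^2 * h^2 / (8 * m * L^2)
= 5^2 * (6.626e-34)^2 / (8 * 9.109e-31 * (1.03e-9)^2)
= 25 * 4.3904e-67 / (8 * 9.109e-31 * 1.0609e-18)
= 1.4197e-18 J
= 8.8623 eV

8.8623


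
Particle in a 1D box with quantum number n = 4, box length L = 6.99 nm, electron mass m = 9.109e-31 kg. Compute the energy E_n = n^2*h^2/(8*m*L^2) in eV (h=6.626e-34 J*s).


E = n^2 * h^2 / (8 * m * L^2)
= 4^2 * (6.626e-34)^2 / (8 * 9.109e-31 * (6.99e-9)^2)
= 16 * 4.3904e-67 / (8 * 9.109e-31 * 4.8860e-17)
= 1.9729e-20 J
= 0.1232 eV

0.1232


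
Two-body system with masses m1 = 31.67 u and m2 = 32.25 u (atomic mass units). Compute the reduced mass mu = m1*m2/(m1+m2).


mu = m1 * m2 / (m1 + m2)
= 31.67 * 32.25 / (31.67 + 32.25)
= 1021.3575 / 63.92
= 15.9787 u

15.9787


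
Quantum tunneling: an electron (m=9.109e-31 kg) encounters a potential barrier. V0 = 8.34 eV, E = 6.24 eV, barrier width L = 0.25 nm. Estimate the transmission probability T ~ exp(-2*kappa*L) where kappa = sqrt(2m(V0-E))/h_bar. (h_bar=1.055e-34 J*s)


V0 - E = 2.1 eV = 3.3642e-19 J
kappa = sqrt(2 * m * (V0-E)) / h_bar
= sqrt(2 * 9.109e-31 * 3.3642e-19) / 1.055e-34
= 7.4206e+09 /m
2*kappa*L = 2 * 7.4206e+09 * 0.25e-9
= 3.7103
T = exp(-3.7103) = 2.447023e-02

2.447023e-02


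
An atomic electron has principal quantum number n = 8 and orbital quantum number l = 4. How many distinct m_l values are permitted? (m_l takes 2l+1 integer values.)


m_l ranges from -l to +l in integer steps
So m_l goes from -4 to +4
Count = 2l + 1 = 2*4 + 1
= 9

9


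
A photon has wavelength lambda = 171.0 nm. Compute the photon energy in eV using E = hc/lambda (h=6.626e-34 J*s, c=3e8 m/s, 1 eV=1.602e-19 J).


E = hc / lambda
= (6.626e-34)(3e8) / (171.0e-9)
= 1.9878e-25 / 1.7100e-07
= 1.1625e-18 J
Converting to eV: 1.1625e-18 / 1.602e-19
= 7.2563 eV

7.2563


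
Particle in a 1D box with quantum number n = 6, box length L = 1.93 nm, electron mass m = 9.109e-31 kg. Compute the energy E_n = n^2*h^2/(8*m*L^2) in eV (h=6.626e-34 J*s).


E = n^2 * h^2 / (8 * m * L^2)
= 6^2 * (6.626e-34)^2 / (8 * 9.109e-31 * (1.93e-9)^2)
= 36 * 4.3904e-67 / (8 * 9.109e-31 * 3.7249e-18)
= 5.8228e-19 J
= 3.6347 eV

3.6347


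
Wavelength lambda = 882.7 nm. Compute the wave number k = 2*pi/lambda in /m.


k = 2 * pi / lambda
= 6.2832 / (882.7e-9)
= 6.2832 / 8.8270e-07
= 7.1181e+06 /m

7.1181e+06


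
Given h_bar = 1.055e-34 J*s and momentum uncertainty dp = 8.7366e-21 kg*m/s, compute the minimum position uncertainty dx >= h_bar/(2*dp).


dx = h_bar / (2 * dp)
= 1.055e-34 / (2 * 8.7366e-21)
= 1.055e-34 / 1.7473e-20
= 6.0378e-15 m

6.0378e-15


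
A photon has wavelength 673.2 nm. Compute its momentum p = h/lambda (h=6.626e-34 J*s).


p = h / lambda
= 6.626e-34 / (673.2e-9)
= 6.626e-34 / 6.7320e-07
= 9.8425e-28 kg*m/s

9.8425e-28


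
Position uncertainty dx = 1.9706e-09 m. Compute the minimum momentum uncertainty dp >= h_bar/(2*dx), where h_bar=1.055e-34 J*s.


dp = h_bar / (2 * dx)
= 1.055e-34 / (2 * 1.9706e-09)
= 1.055e-34 / 3.9412e-09
= 2.6768e-26 kg*m/s

2.6768e-26


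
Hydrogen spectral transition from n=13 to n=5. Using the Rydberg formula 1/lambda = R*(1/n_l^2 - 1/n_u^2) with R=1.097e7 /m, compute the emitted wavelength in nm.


1/lambda = R * (1/n_l^2 - 1/n_u^2)
= 1.097e7 * (1/5^2 - 1/13^2)
= 1.097e7 * (0.04 - 0.005917)
= 1.097e7 * 0.034083
= 3.7389e+05 /m
lambda = 1 / 3.7389e+05 = 2674.5923 nm

2674.5923


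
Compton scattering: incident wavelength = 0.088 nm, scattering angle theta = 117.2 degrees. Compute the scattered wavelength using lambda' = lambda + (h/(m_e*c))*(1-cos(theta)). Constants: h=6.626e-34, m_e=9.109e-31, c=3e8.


Compton wavelength: h/(m_e*c) = 2.4247e-12 m
d_lambda = 2.4247e-12 * (1 - cos(117.2 deg))
= 2.4247e-12 * 1.457098
= 3.5330e-12 m = 0.003533 nm
lambda' = 0.088 + 0.003533
= 0.091533 nm

0.091533


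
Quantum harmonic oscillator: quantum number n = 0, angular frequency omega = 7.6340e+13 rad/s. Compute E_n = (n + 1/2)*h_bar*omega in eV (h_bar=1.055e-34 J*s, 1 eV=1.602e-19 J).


E = (n + 1/2) * h_bar * omega
= (0 + 0.5) * 1.055e-34 * 7.6340e+13
= 0.5 * 8.0539e-21
= 4.0269e-21 J
= 0.0251 eV

0.0251


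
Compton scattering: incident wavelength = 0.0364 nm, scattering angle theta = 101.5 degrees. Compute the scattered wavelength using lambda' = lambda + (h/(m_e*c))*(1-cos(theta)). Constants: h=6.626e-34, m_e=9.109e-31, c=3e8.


Compton wavelength: h/(m_e*c) = 2.4247e-12 m
d_lambda = 2.4247e-12 * (1 - cos(101.5 deg))
= 2.4247e-12 * 1.199368
= 2.9081e-12 m = 0.002908 nm
lambda' = 0.0364 + 0.002908
= 0.039308 nm

0.039308


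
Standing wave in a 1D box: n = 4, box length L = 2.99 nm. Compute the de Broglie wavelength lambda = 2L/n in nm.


lambda = 2L / n
= 2 * 2.99 / 4
= 5.98 / 4
= 1.495 nm

1.495


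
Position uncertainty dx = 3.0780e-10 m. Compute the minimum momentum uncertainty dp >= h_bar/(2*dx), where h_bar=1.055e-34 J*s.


dp = h_bar / (2 * dx)
= 1.055e-34 / (2 * 3.0780e-10)
= 1.055e-34 / 6.1560e-10
= 1.7138e-25 kg*m/s

1.7138e-25


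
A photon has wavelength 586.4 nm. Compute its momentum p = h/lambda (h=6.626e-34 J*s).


p = h / lambda
= 6.626e-34 / (586.4e-9)
= 6.626e-34 / 5.8640e-07
= 1.1299e-27 kg*m/s

1.1299e-27


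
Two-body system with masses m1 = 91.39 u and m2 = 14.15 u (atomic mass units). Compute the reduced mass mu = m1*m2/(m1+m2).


mu = m1 * m2 / (m1 + m2)
= 91.39 * 14.15 / (91.39 + 14.15)
= 1293.1685 / 105.54
= 12.2529 u

12.2529


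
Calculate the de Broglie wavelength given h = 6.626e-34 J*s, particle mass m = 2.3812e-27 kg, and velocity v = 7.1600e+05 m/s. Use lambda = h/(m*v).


lambda = h / (m * v)
= 6.626e-34 / (2.3812e-27 * 7.1600e+05)
= 6.626e-34 / 1.7049e-21
= 3.8864e-13 m

3.8864e-13


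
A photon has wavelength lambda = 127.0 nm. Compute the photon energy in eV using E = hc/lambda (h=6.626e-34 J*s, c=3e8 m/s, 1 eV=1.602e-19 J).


E = hc / lambda
= (6.626e-34)(3e8) / (127.0e-9)
= 1.9878e-25 / 1.2700e-07
= 1.5652e-18 J
Converting to eV: 1.5652e-18 / 1.602e-19
= 9.7703 eV

9.7703


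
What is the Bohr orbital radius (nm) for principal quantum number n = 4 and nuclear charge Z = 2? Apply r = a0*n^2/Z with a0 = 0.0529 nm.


r = a0 * n^2 / Z
= 0.0529 * 4^2 / 2
= 0.0529 * 16 / 2
= 0.4232 nm

0.4232


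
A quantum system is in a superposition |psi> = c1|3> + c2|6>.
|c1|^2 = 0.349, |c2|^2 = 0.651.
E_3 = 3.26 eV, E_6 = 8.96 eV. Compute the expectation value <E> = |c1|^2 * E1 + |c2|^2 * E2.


<E> = |c1|^2 * E1 + |c2|^2 * E2
= 0.349 * 3.26 + 0.651 * 8.96
= 1.1377 + 5.833
= 6.9707 eV

6.9707


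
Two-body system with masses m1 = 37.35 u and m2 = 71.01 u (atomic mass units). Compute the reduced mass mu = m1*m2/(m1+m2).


mu = m1 * m2 / (m1 + m2)
= 37.35 * 71.01 / (37.35 + 71.01)
= 2652.2235 / 108.36
= 24.476 u

24.476


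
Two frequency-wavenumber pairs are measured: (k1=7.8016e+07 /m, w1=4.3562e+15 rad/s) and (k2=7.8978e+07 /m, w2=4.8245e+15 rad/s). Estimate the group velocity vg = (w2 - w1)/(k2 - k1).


vg = (w2 - w1) / (k2 - k1)
= (4.8245e+15 - 4.3562e+15) / (7.8978e+07 - 7.8016e+07)
= 4.6830e+14 / 9.6200e+05
= 4.8680e+08 m/s

4.8680e+08


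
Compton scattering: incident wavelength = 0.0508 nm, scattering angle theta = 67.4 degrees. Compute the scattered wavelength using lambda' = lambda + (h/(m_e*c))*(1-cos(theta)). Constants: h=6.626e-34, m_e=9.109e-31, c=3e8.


Compton wavelength: h/(m_e*c) = 2.4247e-12 m
d_lambda = 2.4247e-12 * (1 - cos(67.4 deg))
= 2.4247e-12 * 0.615705
= 1.4929e-12 m = 0.001493 nm
lambda' = 0.0508 + 0.001493
= 0.052293 nm

0.052293


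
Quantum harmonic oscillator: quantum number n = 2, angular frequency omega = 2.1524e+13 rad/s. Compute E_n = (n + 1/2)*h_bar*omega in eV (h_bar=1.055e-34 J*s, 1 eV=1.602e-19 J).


E = (n + 1/2) * h_bar * omega
= (2 + 0.5) * 1.055e-34 * 2.1524e+13
= 2.5 * 2.2708e-21
= 5.6770e-21 J
= 0.0354 eV

0.0354


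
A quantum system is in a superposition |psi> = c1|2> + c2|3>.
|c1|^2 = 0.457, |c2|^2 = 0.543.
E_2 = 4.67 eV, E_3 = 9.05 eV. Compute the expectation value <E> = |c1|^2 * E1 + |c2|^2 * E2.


<E> = |c1|^2 * E1 + |c2|^2 * E2
= 0.457 * 4.67 + 0.543 * 9.05
= 2.1342 + 4.9142
= 7.0483 eV

7.0483


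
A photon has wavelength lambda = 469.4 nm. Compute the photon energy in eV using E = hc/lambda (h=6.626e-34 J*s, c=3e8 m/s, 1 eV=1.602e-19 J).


E = hc / lambda
= (6.626e-34)(3e8) / (469.4e-9)
= 1.9878e-25 / 4.6940e-07
= 4.2348e-19 J
Converting to eV: 4.2348e-19 / 1.602e-19
= 2.6434 eV

2.6434


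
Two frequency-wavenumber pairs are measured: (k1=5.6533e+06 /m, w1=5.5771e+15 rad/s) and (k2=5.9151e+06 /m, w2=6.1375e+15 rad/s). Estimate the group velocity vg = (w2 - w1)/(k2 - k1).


vg = (w2 - w1) / (k2 - k1)
= (6.1375e+15 - 5.5771e+15) / (5.9151e+06 - 5.6533e+06)
= 5.6040e+14 / 2.6180e+05
= 2.1406e+09 m/s

2.1406e+09


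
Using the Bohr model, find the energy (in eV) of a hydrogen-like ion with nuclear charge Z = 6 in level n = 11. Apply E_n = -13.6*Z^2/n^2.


E_n = -13.6 * Z^2 / n^2
= -13.6 * 6^2 / 11^2
= -13.6 * 36 / 121
= -4.0463 eV

-4.0463


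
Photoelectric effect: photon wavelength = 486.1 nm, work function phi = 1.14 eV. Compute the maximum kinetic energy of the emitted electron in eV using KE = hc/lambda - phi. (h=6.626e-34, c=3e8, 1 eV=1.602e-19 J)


E_photon = hc / lambda
= (6.626e-34)(3e8) / (486.1e-9)
= 4.0893e-19 J
= 2.5526 eV
KE = E_photon - phi
= 2.5526 - 1.14
= 1.4126 eV

1.4126


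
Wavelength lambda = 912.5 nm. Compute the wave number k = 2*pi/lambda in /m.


k = 2 * pi / lambda
= 6.2832 / (912.5e-9)
= 6.2832 / 9.1250e-07
= 6.8857e+06 /m

6.8857e+06


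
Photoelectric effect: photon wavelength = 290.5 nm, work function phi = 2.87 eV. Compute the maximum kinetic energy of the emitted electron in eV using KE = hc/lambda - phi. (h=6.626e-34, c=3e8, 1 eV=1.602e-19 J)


E_photon = hc / lambda
= (6.626e-34)(3e8) / (290.5e-9)
= 6.8427e-19 J
= 4.2713 eV
KE = E_photon - phi
= 4.2713 - 2.87
= 1.4013 eV

1.4013


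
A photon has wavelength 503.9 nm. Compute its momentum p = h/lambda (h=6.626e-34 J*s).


p = h / lambda
= 6.626e-34 / (503.9e-9)
= 6.626e-34 / 5.0390e-07
= 1.3149e-27 kg*m/s

1.3149e-27


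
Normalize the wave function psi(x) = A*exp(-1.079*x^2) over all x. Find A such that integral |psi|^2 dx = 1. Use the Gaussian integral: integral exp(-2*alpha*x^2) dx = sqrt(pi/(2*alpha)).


integral |psi|^2 dx = A^2 * sqrt(pi/(2*alpha)) = 1
A^2 = sqrt(2*alpha/pi)
= sqrt(2 * 1.079 / pi)
= 0.828802
A = sqrt(0.828802)
= 0.9104

0.9104


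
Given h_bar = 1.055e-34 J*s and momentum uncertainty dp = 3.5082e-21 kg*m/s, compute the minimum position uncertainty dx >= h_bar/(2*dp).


dx = h_bar / (2 * dp)
= 1.055e-34 / (2 * 3.5082e-21)
= 1.055e-34 / 7.0164e-21
= 1.5036e-14 m

1.5036e-14


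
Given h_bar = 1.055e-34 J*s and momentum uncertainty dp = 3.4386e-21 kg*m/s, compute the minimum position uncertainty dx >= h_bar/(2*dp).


dx = h_bar / (2 * dp)
= 1.055e-34 / (2 * 3.4386e-21)
= 1.055e-34 / 6.8772e-21
= 1.5341e-14 m

1.5341e-14


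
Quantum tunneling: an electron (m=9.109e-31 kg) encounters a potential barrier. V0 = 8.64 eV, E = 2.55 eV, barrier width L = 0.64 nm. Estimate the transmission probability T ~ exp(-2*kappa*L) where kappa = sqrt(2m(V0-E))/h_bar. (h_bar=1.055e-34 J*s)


V0 - E = 6.09 eV = 9.7562e-19 J
kappa = sqrt(2 * m * (V0-E)) / h_bar
= sqrt(2 * 9.109e-31 * 9.7562e-19) / 1.055e-34
= 1.2637e+10 /m
2*kappa*L = 2 * 1.2637e+10 * 0.64e-9
= 16.1751
T = exp(-16.1751) = 9.445623e-08

9.445623e-08


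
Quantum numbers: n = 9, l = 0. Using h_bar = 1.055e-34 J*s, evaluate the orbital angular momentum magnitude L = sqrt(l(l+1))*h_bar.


L = sqrt(l*(l+1)) * h_bar
= sqrt(0 * 1) * 1.055e-34
= sqrt(0) * 1.055e-34
= 0.0 * 1.055e-34
= 0.0000e+00 J*s

0.0000e+00


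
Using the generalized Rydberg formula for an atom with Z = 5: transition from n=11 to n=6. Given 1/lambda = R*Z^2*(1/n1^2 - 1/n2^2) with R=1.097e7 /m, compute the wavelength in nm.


1/lambda = R * Z^2 * (1/n1^2 - 1/n2^2)
= 1.097e7 * 5^2 * (1/6^2 - 1/11^2)
= 1.097e7 * 25 * (0.027778 - 0.008264)
= 5.3515e+06 /m
lambda = 1 / 5.3515e+06
= 186.8626 nm

186.8626


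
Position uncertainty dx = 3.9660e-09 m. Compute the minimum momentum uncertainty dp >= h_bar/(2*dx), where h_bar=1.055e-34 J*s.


dp = h_bar / (2 * dx)
= 1.055e-34 / (2 * 3.9660e-09)
= 1.055e-34 / 7.9320e-09
= 1.3301e-26 kg*m/s

1.3301e-26


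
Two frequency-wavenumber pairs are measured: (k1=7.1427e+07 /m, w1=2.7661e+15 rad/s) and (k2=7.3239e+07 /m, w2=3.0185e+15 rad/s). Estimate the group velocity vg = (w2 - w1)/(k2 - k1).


vg = (w2 - w1) / (k2 - k1)
= (3.0185e+15 - 2.7661e+15) / (7.3239e+07 - 7.1427e+07)
= 2.5240e+14 / 1.8120e+06
= 1.3929e+08 m/s

1.3929e+08


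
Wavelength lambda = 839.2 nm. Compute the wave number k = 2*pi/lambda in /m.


k = 2 * pi / lambda
= 6.2832 / (839.2e-9)
= 6.2832 / 8.3920e-07
= 7.4871e+06 /m

7.4871e+06


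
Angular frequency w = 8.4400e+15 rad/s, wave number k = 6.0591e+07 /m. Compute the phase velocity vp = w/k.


vp = w / k
= 8.4400e+15 / 6.0591e+07
= 1.3929e+08 m/s

1.3929e+08


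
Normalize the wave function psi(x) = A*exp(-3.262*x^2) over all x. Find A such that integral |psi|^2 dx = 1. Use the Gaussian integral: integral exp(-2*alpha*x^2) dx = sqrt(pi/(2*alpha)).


integral |psi|^2 dx = A^2 * sqrt(pi/(2*alpha)) = 1
A^2 = sqrt(2*alpha/pi)
= sqrt(2 * 3.262 / pi)
= 1.44106
A = sqrt(1.44106)
= 1.2004

1.2004


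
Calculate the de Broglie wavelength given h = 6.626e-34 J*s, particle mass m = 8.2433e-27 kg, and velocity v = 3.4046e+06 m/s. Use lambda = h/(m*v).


lambda = h / (m * v)
= 6.626e-34 / (8.2433e-27 * 3.4046e+06)
= 6.626e-34 / 2.8065e-20
= 2.3609e-14 m

2.3609e-14


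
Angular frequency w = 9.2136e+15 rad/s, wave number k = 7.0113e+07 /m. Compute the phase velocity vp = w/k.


vp = w / k
= 9.2136e+15 / 7.0113e+07
= 1.3141e+08 m/s

1.3141e+08


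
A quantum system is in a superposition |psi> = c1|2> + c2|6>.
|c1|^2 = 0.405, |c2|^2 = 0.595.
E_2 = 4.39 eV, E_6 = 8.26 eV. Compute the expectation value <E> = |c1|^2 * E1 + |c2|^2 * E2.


<E> = |c1|^2 * E1 + |c2|^2 * E2
= 0.405 * 4.39 + 0.595 * 8.26
= 1.7779 + 4.9147
= 6.6926 eV

6.6926


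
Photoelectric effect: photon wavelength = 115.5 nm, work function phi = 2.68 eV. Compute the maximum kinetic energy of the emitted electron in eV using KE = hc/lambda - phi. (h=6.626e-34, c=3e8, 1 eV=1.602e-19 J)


E_photon = hc / lambda
= (6.626e-34)(3e8) / (115.5e-9)
= 1.7210e-18 J
= 10.7431 eV
KE = E_photon - phi
= 10.7431 - 2.68
= 8.0631 eV

8.0631


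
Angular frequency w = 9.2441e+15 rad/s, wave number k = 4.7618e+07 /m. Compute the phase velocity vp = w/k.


vp = w / k
= 9.2441e+15 / 4.7618e+07
= 1.9413e+08 m/s

1.9413e+08


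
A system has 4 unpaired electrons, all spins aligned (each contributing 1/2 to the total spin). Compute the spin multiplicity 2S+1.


Total spin S = N * (1/2) = 4 * 0.5 = 2.0
Spin multiplicity = 2S + 1
= 2 * 2.0 + 1
= 5

5


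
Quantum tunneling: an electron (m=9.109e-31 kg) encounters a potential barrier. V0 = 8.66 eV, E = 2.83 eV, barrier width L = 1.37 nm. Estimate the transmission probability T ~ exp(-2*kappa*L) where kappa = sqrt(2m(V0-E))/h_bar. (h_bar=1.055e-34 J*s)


V0 - E = 5.83 eV = 9.3397e-19 J
kappa = sqrt(2 * m * (V0-E)) / h_bar
= sqrt(2 * 9.109e-31 * 9.3397e-19) / 1.055e-34
= 1.2364e+10 /m
2*kappa*L = 2 * 1.2364e+10 * 1.37e-9
= 33.8777
T = exp(-33.8777) = 1.936866e-15

1.936866e-15


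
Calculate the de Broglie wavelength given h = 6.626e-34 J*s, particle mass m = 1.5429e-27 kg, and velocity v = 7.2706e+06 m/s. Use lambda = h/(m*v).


lambda = h / (m * v)
= 6.626e-34 / (1.5429e-27 * 7.2706e+06)
= 6.626e-34 / 1.1218e-20
= 5.9067e-14 m

5.9067e-14


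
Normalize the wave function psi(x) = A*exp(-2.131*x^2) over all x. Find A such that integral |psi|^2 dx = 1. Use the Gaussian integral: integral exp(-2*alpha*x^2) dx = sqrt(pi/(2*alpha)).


integral |psi|^2 dx = A^2 * sqrt(pi/(2*alpha)) = 1
A^2 = sqrt(2*alpha/pi)
= sqrt(2 * 2.131 / pi)
= 1.164747
A = sqrt(1.164747)
= 1.0792

1.0792


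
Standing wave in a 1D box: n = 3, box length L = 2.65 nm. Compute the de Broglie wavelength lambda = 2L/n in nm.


lambda = 2L / n
= 2 * 2.65 / 3
= 5.3 / 3
= 1.7667 nm

1.7667


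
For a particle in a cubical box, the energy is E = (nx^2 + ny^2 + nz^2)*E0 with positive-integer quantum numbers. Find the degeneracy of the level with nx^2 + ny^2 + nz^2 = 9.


Enumerate all (nx, ny, nz) with nx^2 + ny^2 + nz^2 = 9:
(1,2,2)
(2,1,2)
(2,2,1)
Total degeneracy = 3

3


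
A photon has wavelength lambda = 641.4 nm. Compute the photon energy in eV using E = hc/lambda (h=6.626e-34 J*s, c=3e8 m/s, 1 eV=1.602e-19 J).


E = hc / lambda
= (6.626e-34)(3e8) / (641.4e-9)
= 1.9878e-25 / 6.4140e-07
= 3.0992e-19 J
Converting to eV: 3.0992e-19 / 1.602e-19
= 1.9346 eV

1.9346


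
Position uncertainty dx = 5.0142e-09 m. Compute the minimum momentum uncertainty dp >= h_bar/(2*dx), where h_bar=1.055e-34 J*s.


dp = h_bar / (2 * dx)
= 1.055e-34 / (2 * 5.0142e-09)
= 1.055e-34 / 1.0028e-08
= 1.0520e-26 kg*m/s

1.0520e-26


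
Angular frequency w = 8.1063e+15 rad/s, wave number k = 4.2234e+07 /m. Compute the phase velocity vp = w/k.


vp = w / k
= 8.1063e+15 / 4.2234e+07
= 1.9194e+08 m/s

1.9194e+08


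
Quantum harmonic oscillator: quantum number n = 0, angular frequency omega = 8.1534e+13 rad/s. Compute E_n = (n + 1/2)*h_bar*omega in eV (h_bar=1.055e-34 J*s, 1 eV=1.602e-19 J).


E = (n + 1/2) * h_bar * omega
= (0 + 0.5) * 1.055e-34 * 8.1534e+13
= 0.5 * 8.6018e-21
= 4.3009e-21 J
= 0.0268 eV

0.0268


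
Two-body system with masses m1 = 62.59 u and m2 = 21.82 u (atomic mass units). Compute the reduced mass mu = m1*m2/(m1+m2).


mu = m1 * m2 / (m1 + m2)
= 62.59 * 21.82 / (62.59 + 21.82)
= 1365.7138 / 84.41
= 16.1795 u

16.1795


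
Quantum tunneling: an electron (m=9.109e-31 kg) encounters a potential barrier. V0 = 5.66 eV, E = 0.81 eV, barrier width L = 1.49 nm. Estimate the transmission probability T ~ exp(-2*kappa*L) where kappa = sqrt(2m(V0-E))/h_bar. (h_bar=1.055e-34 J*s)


V0 - E = 4.85 eV = 7.7697e-19 J
kappa = sqrt(2 * m * (V0-E)) / h_bar
= sqrt(2 * 9.109e-31 * 7.7697e-19) / 1.055e-34
= 1.1277e+10 /m
2*kappa*L = 2 * 1.1277e+10 * 1.49e-9
= 33.606
T = exp(-33.606) = 2.541663e-15

2.541663e-15


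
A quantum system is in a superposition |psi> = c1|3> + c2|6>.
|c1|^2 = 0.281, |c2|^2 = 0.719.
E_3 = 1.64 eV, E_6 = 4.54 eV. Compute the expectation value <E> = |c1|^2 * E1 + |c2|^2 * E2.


<E> = |c1|^2 * E1 + |c2|^2 * E2
= 0.281 * 1.64 + 0.719 * 4.54
= 0.4608 + 3.2643
= 3.7251 eV

3.7251


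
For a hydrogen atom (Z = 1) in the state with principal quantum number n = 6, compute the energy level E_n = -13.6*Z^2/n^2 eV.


E_n = -13.6 * Z^2 / n^2
= -13.6 * 1^2 / 6^2
= -13.6 * 1 / 36
= -0.3778 eV

-0.3778


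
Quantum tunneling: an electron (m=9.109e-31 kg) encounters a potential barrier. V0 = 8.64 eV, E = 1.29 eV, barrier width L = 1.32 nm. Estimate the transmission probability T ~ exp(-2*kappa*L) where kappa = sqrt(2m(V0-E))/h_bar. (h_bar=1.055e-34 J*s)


V0 - E = 7.35 eV = 1.1775e-18 J
kappa = sqrt(2 * m * (V0-E)) / h_bar
= sqrt(2 * 9.109e-31 * 1.1775e-18) / 1.055e-34
= 1.3883e+10 /m
2*kappa*L = 2 * 1.3883e+10 * 1.32e-9
= 36.6502
T = exp(-36.6502) = 1.210615e-16

1.210615e-16


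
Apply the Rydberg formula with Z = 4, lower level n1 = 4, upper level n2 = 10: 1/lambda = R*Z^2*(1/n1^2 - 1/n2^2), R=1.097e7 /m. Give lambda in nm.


1/lambda = R * Z^2 * (1/n1^2 - 1/n2^2)
= 1.097e7 * 4^2 * (1/4^2 - 1/10^2)
= 1.097e7 * 16 * (0.0625 - 0.01)
= 9.2148e+06 /m
lambda = 1 / 9.2148e+06
= 108.5211 nm

108.5211


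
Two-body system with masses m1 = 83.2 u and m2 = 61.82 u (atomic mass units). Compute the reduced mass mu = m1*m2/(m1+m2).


mu = m1 * m2 / (m1 + m2)
= 83.2 * 61.82 / (83.2 + 61.82)
= 5143.424 / 145.02
= 35.467 u

35.467


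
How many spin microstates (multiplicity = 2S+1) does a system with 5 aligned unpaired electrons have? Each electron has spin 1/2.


Total spin S = N * (1/2) = 5 * 0.5 = 2.5
Spin multiplicity = 2S + 1
= 2 * 2.5 + 1
= 6

6


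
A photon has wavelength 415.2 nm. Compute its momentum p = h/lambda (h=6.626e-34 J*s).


p = h / lambda
= 6.626e-34 / (415.2e-9)
= 6.626e-34 / 4.1520e-07
= 1.5959e-27 kg*m/s

1.5959e-27


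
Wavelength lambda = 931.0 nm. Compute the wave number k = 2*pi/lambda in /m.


k = 2 * pi / lambda
= 6.2832 / (931.0e-9)
= 6.2832 / 9.3100e-07
= 6.7489e+06 /m

6.7489e+06


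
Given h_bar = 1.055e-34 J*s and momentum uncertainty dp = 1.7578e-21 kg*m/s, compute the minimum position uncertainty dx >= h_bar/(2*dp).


dx = h_bar / (2 * dp)
= 1.055e-34 / (2 * 1.7578e-21)
= 1.055e-34 / 3.5156e-21
= 3.0009e-14 m

3.0009e-14


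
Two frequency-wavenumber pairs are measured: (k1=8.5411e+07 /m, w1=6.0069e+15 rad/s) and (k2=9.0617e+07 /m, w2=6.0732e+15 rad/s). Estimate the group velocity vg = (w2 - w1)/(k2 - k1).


vg = (w2 - w1) / (k2 - k1)
= (6.0732e+15 - 6.0069e+15) / (9.0617e+07 - 8.5411e+07)
= 6.6300e+13 / 5.2060e+06
= 1.2735e+07 m/s

1.2735e+07


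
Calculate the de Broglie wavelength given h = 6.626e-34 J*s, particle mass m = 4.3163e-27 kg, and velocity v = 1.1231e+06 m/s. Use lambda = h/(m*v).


lambda = h / (m * v)
= 6.626e-34 / (4.3163e-27 * 1.1231e+06)
= 6.626e-34 / 4.8476e-21
= 1.3669e-13 m

1.3669e-13


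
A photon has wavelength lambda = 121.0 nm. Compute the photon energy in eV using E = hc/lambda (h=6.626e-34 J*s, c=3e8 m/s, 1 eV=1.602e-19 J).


E = hc / lambda
= (6.626e-34)(3e8) / (121.0e-9)
= 1.9878e-25 / 1.2100e-07
= 1.6428e-18 J
Converting to eV: 1.6428e-18 / 1.602e-19
= 10.2547 eV

10.2547


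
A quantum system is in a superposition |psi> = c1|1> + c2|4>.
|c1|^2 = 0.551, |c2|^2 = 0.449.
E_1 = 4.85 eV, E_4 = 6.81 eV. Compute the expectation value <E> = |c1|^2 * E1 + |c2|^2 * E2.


<E> = |c1|^2 * E1 + |c2|^2 * E2
= 0.551 * 4.85 + 0.449 * 6.81
= 2.6724 + 3.0577
= 5.73 eV

5.73


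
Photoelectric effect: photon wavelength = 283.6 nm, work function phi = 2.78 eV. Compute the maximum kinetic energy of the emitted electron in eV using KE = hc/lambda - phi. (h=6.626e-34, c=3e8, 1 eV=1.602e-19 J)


E_photon = hc / lambda
= (6.626e-34)(3e8) / (283.6e-9)
= 7.0092e-19 J
= 4.3753 eV
KE = E_photon - phi
= 4.3753 - 2.78
= 1.5953 eV

1.5953


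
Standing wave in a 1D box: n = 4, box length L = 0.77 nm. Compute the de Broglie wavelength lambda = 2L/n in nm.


lambda = 2L / n
= 2 * 0.77 / 4
= 1.54 / 4
= 0.385 nm

0.385


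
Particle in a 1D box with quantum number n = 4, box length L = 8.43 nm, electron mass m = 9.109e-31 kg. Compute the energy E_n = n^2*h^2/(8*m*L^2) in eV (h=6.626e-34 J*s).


E = n^2 * h^2 / (8 * m * L^2)
= 4^2 * (6.626e-34)^2 / (8 * 9.109e-31 * (8.43e-9)^2)
= 16 * 4.3904e-67 / (8 * 9.109e-31 * 7.1065e-17)
= 1.3565e-20 J
= 0.0847 eV

0.0847


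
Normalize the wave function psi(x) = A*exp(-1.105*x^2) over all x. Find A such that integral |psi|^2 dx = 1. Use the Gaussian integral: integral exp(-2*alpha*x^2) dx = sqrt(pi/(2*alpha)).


integral |psi|^2 dx = A^2 * sqrt(pi/(2*alpha)) = 1
A^2 = sqrt(2*alpha/pi)
= sqrt(2 * 1.105 / pi)
= 0.838728
A = sqrt(0.838728)
= 0.9158

0.9158


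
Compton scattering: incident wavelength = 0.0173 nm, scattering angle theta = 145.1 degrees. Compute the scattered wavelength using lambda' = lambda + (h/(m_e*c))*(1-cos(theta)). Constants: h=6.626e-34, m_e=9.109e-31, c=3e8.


Compton wavelength: h/(m_e*c) = 2.4247e-12 m
d_lambda = 2.4247e-12 * (1 - cos(145.1 deg))
= 2.4247e-12 * 1.820152
= 4.4133e-12 m = 0.004413 nm
lambda' = 0.0173 + 0.004413
= 0.021713 nm

0.021713


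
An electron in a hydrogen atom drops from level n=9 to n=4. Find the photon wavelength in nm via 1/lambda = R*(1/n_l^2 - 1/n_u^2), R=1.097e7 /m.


1/lambda = R * (1/n_l^2 - 1/n_u^2)
= 1.097e7 * (1/4^2 - 1/9^2)
= 1.097e7 * (0.0625 - 0.012346)
= 1.097e7 * 0.050154
= 5.5019e+05 /m
lambda = 1 / 5.5019e+05 = 1817.5444 nm

1817.5444


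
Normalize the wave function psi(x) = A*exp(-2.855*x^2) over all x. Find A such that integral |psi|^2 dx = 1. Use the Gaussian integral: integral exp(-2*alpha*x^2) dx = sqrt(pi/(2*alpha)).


integral |psi|^2 dx = A^2 * sqrt(pi/(2*alpha)) = 1
A^2 = sqrt(2*alpha/pi)
= sqrt(2 * 2.855 / pi)
= 1.348165
A = sqrt(1.348165)
= 1.1611

1.1611


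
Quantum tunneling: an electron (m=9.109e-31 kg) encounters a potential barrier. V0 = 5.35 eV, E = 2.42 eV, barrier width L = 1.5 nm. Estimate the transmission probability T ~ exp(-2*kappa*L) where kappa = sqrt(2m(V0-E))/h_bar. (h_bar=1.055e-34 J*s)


V0 - E = 2.93 eV = 4.6939e-19 J
kappa = sqrt(2 * m * (V0-E)) / h_bar
= sqrt(2 * 9.109e-31 * 4.6939e-19) / 1.055e-34
= 8.7652e+09 /m
2*kappa*L = 2 * 8.7652e+09 * 1.5e-9
= 26.2957
T = exp(-26.2957) = 3.801338e-12

3.801338e-12


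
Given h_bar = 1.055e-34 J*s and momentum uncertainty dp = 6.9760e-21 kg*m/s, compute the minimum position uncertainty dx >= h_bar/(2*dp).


dx = h_bar / (2 * dp)
= 1.055e-34 / (2 * 6.9760e-21)
= 1.055e-34 / 1.3952e-20
= 7.5616e-15 m

7.5616e-15


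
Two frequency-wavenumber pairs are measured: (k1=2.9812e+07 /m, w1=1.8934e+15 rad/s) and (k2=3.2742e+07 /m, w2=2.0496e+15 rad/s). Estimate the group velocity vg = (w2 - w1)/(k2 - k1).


vg = (w2 - w1) / (k2 - k1)
= (2.0496e+15 - 1.8934e+15) / (3.2742e+07 - 2.9812e+07)
= 1.5620e+14 / 2.9300e+06
= 5.3311e+07 m/s

5.3311e+07


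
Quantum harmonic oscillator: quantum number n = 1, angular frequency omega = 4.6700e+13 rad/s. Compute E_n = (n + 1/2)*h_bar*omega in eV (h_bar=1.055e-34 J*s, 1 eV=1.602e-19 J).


E = (n + 1/2) * h_bar * omega
= (1 + 0.5) * 1.055e-34 * 4.6700e+13
= 1.5 * 4.9268e-21
= 7.3903e-21 J
= 0.0461 eV

0.0461


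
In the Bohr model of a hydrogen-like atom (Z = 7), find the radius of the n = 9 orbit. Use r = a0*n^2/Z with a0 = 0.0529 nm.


r = a0 * n^2 / Z
= 0.0529 * 9^2 / 7
= 0.0529 * 81 / 7
= 0.6121 nm

0.6121


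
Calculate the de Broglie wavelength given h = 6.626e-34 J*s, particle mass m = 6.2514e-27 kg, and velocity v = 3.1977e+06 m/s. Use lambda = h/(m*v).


lambda = h / (m * v)
= 6.626e-34 / (6.2514e-27 * 3.1977e+06)
= 6.626e-34 / 1.9990e-20
= 3.3146e-14 m

3.3146e-14


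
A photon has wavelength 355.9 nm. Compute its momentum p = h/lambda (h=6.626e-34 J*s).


p = h / lambda
= 6.626e-34 / (355.9e-9)
= 6.626e-34 / 3.5590e-07
= 1.8618e-27 kg*m/s

1.8618e-27


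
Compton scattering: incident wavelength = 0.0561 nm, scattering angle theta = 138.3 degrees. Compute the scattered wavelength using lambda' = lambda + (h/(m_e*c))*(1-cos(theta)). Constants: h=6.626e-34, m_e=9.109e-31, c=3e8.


Compton wavelength: h/(m_e*c) = 2.4247e-12 m
d_lambda = 2.4247e-12 * (1 - cos(138.3 deg))
= 2.4247e-12 * 1.746638
= 4.2351e-12 m = 0.004235 nm
lambda' = 0.0561 + 0.004235
= 0.060335 nm

0.060335


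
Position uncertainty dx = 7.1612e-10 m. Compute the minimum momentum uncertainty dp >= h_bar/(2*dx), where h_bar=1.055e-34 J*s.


dp = h_bar / (2 * dx)
= 1.055e-34 / (2 * 7.1612e-10)
= 1.055e-34 / 1.4322e-09
= 7.3661e-26 kg*m/s

7.3661e-26


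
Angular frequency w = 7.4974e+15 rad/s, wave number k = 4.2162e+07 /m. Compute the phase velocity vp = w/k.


vp = w / k
= 7.4974e+15 / 4.2162e+07
= 1.7782e+08 m/s

1.7782e+08


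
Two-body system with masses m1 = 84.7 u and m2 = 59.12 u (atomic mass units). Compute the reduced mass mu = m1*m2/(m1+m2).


mu = m1 * m2 / (m1 + m2)
= 84.7 * 59.12 / (84.7 + 59.12)
= 5007.464 / 143.82
= 34.8176 u

34.8176


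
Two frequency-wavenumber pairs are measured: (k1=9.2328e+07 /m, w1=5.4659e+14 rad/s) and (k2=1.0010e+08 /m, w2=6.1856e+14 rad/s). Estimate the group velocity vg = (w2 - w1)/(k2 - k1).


vg = (w2 - w1) / (k2 - k1)
= (6.1856e+14 - 5.4659e+14) / (1.0010e+08 - 9.2328e+07)
= 7.1970e+13 / 7.7720e+06
= 9.2602e+06 m/s

9.2602e+06


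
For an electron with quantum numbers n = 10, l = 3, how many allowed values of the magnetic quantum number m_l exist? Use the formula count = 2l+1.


m_l ranges from -l to +l in integer steps
So m_l goes from -3 to +3
Count = 2l + 1 = 2*3 + 1
= 7

7


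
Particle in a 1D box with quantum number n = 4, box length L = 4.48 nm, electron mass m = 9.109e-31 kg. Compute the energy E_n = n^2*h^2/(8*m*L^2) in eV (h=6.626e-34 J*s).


E = n^2 * h^2 / (8 * m * L^2)
= 4^2 * (6.626e-34)^2 / (8 * 9.109e-31 * (4.48e-9)^2)
= 16 * 4.3904e-67 / (8 * 9.109e-31 * 2.0070e-17)
= 4.8029e-20 J
= 0.2998 eV

0.2998


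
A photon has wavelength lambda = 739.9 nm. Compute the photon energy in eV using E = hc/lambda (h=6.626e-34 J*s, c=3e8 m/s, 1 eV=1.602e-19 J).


E = hc / lambda
= (6.626e-34)(3e8) / (739.9e-9)
= 1.9878e-25 / 7.3990e-07
= 2.6866e-19 J
Converting to eV: 2.6866e-19 / 1.602e-19
= 1.677 eV

1.677


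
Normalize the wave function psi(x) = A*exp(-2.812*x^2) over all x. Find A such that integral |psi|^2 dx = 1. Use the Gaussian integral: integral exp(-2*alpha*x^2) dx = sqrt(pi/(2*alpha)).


integral |psi|^2 dx = A^2 * sqrt(pi/(2*alpha)) = 1
A^2 = sqrt(2*alpha/pi)
= sqrt(2 * 2.812 / pi)
= 1.337974
A = sqrt(1.337974)
= 1.1567

1.1567


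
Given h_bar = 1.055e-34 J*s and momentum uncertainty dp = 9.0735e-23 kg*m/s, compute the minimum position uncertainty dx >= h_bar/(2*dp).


dx = h_bar / (2 * dp)
= 1.055e-34 / (2 * 9.0735e-23)
= 1.055e-34 / 1.8147e-22
= 5.8136e-13 m

5.8136e-13


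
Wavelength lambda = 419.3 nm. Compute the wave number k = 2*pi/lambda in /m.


k = 2 * pi / lambda
= 6.2832 / (419.3e-9)
= 6.2832 / 4.1930e-07
= 1.4985e+07 /m

1.4985e+07


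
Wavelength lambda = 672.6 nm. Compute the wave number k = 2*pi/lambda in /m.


k = 2 * pi / lambda
= 6.2832 / (672.6e-9)
= 6.2832 / 6.7260e-07
= 9.3416e+06 /m

9.3416e+06


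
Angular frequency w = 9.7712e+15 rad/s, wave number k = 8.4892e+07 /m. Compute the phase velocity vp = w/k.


vp = w / k
= 9.7712e+15 / 8.4892e+07
= 1.1510e+08 m/s

1.1510e+08


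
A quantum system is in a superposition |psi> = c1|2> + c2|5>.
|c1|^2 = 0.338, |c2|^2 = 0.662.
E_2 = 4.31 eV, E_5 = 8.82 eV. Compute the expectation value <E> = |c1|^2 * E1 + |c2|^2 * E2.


<E> = |c1|^2 * E1 + |c2|^2 * E2
= 0.338 * 4.31 + 0.662 * 8.82
= 1.4568 + 5.8388
= 7.2956 eV

7.2956


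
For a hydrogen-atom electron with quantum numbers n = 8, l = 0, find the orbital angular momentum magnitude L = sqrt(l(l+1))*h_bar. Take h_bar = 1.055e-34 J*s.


L = sqrt(l*(l+1)) * h_bar
= sqrt(0 * 1) * 1.055e-34
= sqrt(0) * 1.055e-34
= 0.0 * 1.055e-34
= 0.0000e+00 J*s

0.0000e+00


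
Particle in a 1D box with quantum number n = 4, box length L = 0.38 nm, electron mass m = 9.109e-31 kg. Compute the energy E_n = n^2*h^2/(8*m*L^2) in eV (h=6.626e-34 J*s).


E = n^2 * h^2 / (8 * m * L^2)
= 4^2 * (6.626e-34)^2 / (8 * 9.109e-31 * (0.38e-9)^2)
= 16 * 4.3904e-67 / (8 * 9.109e-31 * 1.4440e-19)
= 6.6757e-18 J
= 41.6709 eV

41.6709


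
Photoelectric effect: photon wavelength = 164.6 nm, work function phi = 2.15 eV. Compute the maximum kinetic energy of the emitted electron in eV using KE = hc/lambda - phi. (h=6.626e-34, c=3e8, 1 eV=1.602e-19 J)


E_photon = hc / lambda
= (6.626e-34)(3e8) / (164.6e-9)
= 1.2077e-18 J
= 7.5384 eV
KE = E_photon - phi
= 7.5384 - 2.15
= 5.3884 eV

5.3884


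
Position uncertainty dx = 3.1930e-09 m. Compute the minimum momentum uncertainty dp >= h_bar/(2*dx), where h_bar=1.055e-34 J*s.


dp = h_bar / (2 * dx)
= 1.055e-34 / (2 * 3.1930e-09)
= 1.055e-34 / 6.3860e-09
= 1.6521e-26 kg*m/s

1.6521e-26


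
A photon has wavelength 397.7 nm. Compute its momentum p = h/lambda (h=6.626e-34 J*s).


p = h / lambda
= 6.626e-34 / (397.7e-9)
= 6.626e-34 / 3.9770e-07
= 1.6661e-27 kg*m/s

1.6661e-27


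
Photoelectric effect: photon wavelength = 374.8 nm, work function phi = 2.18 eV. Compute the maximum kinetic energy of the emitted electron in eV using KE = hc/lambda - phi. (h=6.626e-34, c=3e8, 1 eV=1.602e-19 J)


E_photon = hc / lambda
= (6.626e-34)(3e8) / (374.8e-9)
= 5.3036e-19 J
= 3.3106 eV
KE = E_photon - phi
= 3.3106 - 2.18
= 1.1306 eV

1.1306


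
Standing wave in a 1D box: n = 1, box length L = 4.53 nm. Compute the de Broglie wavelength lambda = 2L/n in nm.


lambda = 2L / n
= 2 * 4.53 / 1
= 9.06 / 1
= 9.06 nm

9.06


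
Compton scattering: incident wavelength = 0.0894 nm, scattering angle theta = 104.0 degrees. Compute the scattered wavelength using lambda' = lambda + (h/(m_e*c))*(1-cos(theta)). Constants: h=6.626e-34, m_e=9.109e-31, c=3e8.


Compton wavelength: h/(m_e*c) = 2.4247e-12 m
d_lambda = 2.4247e-12 * (1 - cos(104.0 deg))
= 2.4247e-12 * 1.241922
= 3.0113e-12 m = 0.003011 nm
lambda' = 0.0894 + 0.003011
= 0.092411 nm

0.092411


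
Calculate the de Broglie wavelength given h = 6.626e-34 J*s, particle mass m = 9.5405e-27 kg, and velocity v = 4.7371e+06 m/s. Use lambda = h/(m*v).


lambda = h / (m * v)
= 6.626e-34 / (9.5405e-27 * 4.7371e+06)
= 6.626e-34 / 4.5194e-20
= 1.4661e-14 m

1.4661e-14


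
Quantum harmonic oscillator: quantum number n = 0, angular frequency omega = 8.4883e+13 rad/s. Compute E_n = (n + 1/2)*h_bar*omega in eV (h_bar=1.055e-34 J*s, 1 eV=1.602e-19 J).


E = (n + 1/2) * h_bar * omega
= (0 + 0.5) * 1.055e-34 * 8.4883e+13
= 0.5 * 8.9552e-21
= 4.4776e-21 J
= 0.0279 eV

0.0279


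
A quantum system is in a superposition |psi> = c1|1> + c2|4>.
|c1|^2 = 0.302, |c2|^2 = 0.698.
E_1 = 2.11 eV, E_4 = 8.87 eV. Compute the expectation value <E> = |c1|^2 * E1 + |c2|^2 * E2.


<E> = |c1|^2 * E1 + |c2|^2 * E2
= 0.302 * 2.11 + 0.698 * 8.87
= 0.6372 + 6.1913
= 6.8285 eV

6.8285


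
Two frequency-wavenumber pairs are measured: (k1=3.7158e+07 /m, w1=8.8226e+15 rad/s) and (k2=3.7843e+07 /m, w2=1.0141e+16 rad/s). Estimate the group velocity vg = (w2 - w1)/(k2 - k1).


vg = (w2 - w1) / (k2 - k1)
= (1.0141e+16 - 8.8226e+15) / (3.7843e+07 - 3.7158e+07)
= 1.3184e+15 / 6.8500e+05
= 1.9247e+09 m/s

1.9247e+09


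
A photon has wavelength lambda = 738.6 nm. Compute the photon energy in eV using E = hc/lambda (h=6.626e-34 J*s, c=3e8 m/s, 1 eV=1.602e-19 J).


E = hc / lambda
= (6.626e-34)(3e8) / (738.6e-9)
= 1.9878e-25 / 7.3860e-07
= 2.6913e-19 J
Converting to eV: 2.6913e-19 / 1.602e-19
= 1.68 eV

1.68


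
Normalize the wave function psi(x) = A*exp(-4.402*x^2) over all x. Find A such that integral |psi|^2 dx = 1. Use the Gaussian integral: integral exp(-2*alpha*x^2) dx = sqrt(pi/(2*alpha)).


integral |psi|^2 dx = A^2 * sqrt(pi/(2*alpha)) = 1
A^2 = sqrt(2*alpha/pi)
= sqrt(2 * 4.402 / pi)
= 1.674037
A = sqrt(1.674037)
= 1.2938

1.2938


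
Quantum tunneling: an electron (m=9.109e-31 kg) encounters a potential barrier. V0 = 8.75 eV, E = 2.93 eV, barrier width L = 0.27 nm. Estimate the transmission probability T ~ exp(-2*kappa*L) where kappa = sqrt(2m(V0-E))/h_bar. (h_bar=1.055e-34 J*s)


V0 - E = 5.82 eV = 9.3236e-19 J
kappa = sqrt(2 * m * (V0-E)) / h_bar
= sqrt(2 * 9.109e-31 * 9.3236e-19) / 1.055e-34
= 1.2354e+10 /m
2*kappa*L = 2 * 1.2354e+10 * 0.27e-9
= 6.6709
T = exp(-6.6709) = 1.267258e-03

1.267258e-03


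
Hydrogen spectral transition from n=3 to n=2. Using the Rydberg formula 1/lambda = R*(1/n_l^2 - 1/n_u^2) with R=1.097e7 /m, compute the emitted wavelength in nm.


1/lambda = R * (1/n_l^2 - 1/n_u^2)
= 1.097e7 * (1/2^2 - 1/3^2)
= 1.097e7 * (0.25 - 0.111111)
= 1.097e7 * 0.138889
= 1.5236e+06 /m
lambda = 1 / 1.5236e+06 = 656.3355 nm

656.3355
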